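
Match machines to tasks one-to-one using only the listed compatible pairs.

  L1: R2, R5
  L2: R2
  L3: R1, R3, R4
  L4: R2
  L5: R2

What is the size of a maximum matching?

Unit-capacity flow: source→left, listed edges, right→sink; max matching = max flow.
Augmenting path L1→R2 (+1); matched 1.
Augmenting path L3→R1 (+1); matched 2.
Augmenting path L2→R2→L1→R5 (+1); matched 3.
No augmenting path remains; maximum matching = 3.
König certificate: {L1, L3, R2} is a vertex cover of size 3 (every listed pair touches it), so no matching can be larger.

3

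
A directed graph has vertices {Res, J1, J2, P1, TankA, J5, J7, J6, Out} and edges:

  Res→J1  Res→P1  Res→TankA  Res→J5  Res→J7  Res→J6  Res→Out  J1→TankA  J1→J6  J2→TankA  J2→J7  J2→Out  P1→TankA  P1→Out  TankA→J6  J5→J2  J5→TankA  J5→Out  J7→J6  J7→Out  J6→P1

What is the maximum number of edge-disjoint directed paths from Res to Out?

Assign every edge capacity 1; by Menger, the answer equals the max flow.
Path Res→Out (+1); total 1.
Path Res→P1→Out (+1); total 2.
Path Res→J5→Out (+1); total 3.
Path Res→J7→Out (+1); total 4.
No residual Res→Out path; max flow = 4.
Certifying cut of size 4: {P1→Out, Res→J5, Res→J7, Res→Out}.

4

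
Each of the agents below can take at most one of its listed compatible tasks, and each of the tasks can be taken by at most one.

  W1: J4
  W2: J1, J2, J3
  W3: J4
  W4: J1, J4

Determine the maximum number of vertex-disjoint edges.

Unit-capacity flow: source→left, listed edges, right→sink; max matching = max flow.
Augmenting path W1→J4 (+1); matched 1.
Augmenting path W2→J1 (+1); matched 2.
Augmenting path W4→J1→W2→J2 (+1); matched 3.
No augmenting path remains; maximum matching = 3.
König certificate: {W2, W4, J4} is a vertex cover of size 3 (every listed pair touches it), so no matching can be larger.

3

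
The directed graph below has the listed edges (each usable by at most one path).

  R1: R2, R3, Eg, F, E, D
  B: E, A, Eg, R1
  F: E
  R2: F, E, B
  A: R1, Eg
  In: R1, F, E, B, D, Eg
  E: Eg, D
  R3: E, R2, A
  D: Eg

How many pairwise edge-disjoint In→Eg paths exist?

5

Assign every edge capacity 1; by Menger, the answer equals the max flow.
Path In→Eg (+1); total 1.
Path In→R1→Eg (+1); total 2.
Path In→B→Eg (+1); total 3.
Path In→E→Eg (+1); total 4.
Path In→D→Eg (+1); total 5.
No residual In→Eg path; max flow = 5.
Certifying cut of size 5: {D→Eg, E→Eg, In→B, In→Eg, In→R1}.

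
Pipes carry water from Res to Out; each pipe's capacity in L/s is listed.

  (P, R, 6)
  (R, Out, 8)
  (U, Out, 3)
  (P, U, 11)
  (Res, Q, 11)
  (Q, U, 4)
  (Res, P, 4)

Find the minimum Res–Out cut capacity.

7

Augment Res→P→R→Out: bottleneck 4, flow now 4.
Augment Res→Q→U→Out: bottleneck 3, flow now 7.
No augmenting path remains; maximum flow = 7.
By max-flow min-cut, the minimum cut capacity equals the max flow.
In the residual graph, reachable from Res: {Res, Q, U}.
Min-cut edges: Res→P (4), U→Out (3); capacity 4 + 3 = 7.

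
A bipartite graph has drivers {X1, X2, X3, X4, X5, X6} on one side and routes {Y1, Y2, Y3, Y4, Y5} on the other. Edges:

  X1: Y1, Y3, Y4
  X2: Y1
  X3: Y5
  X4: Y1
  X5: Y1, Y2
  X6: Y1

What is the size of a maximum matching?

4

Unit-capacity flow: source→left, listed edges, right→sink; max matching = max flow.
Augmenting path X1→Y1 (+1); matched 1.
Augmenting path X3→Y5 (+1); matched 2.
Augmenting path X5→Y2 (+1); matched 3.
Augmenting path X2→Y1→X1→Y3 (+1); matched 4.
No augmenting path remains; maximum matching = 4.
König certificate: {X1, X3, X5, Y1} is a vertex cover of size 4 (every listed pair touches it), so no matching can be larger.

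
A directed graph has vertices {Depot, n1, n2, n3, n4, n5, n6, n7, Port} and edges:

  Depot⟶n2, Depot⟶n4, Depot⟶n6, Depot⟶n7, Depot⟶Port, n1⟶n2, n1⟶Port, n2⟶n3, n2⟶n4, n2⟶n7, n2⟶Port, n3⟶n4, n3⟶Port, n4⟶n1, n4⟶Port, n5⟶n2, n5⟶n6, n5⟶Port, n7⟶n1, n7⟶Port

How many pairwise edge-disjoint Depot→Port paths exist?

4

Assign every edge capacity 1; by Menger, the answer equals the max flow.
Path Depot→Port (+1); total 1.
Path Depot→n2→Port (+1); total 2.
Path Depot→n4→Port (+1); total 3.
Path Depot→n7→Port (+1); total 4.
No residual Depot→Port path; max flow = 4.
Certifying cut of size 4: {Depot→Port, Depot→n2, Depot→n4, Depot→n7}.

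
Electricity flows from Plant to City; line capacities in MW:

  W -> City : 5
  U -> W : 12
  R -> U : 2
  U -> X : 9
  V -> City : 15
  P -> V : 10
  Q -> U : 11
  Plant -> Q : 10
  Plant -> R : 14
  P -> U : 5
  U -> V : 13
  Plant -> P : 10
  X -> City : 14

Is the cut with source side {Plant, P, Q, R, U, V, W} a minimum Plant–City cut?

No — its capacity is 29, but the minimum cut has capacity 22.

Given cut capacity: 9 + 15 + 5 = 29.
Augment Plant→P→V→City: bottleneck 10, flow now 10.
Augment Plant→Q→U→V→City: bottleneck 5, flow now 15.
Augment Plant→Q→U→W→City: bottleneck 5, flow now 20.
Augment Plant→R→U→X→City: bottleneck 2, flow now 22.
No augmenting path remains; maximum flow = 22.
In the residual graph, reachable from Plant: {Plant, R}.
Min-cut edges: Plant→P (10), Plant→Q (10), R→U (2); capacity 10 + 10 + 2 = 22.
Cut capacity 29 exceeds the max flow 22, so it is not minimum.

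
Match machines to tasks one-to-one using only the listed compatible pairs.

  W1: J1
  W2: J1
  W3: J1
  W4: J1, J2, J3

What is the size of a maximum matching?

Unit-capacity flow: source→left, listed edges, right→sink; max matching = max flow.
Augmenting path W1→J1 (+1); matched 1.
Augmenting path W4→J2 (+1); matched 2.
No augmenting path remains; maximum matching = 2.
König certificate: {W4, J1} is a vertex cover of size 2 (every listed pair touches it), so no matching can be larger.

2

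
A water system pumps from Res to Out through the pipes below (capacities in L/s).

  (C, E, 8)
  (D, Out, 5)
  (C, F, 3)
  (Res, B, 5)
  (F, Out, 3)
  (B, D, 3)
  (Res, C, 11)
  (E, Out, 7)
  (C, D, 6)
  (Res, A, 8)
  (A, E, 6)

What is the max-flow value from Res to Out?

Augment Res→A→E→Out: bottleneck 6, flow now 6.
Augment Res→B→D→Out: bottleneck 3, flow now 9.
Augment Res→C→D→Out: bottleneck 2, flow now 11.
Augment Res→C→E→Out: bottleneck 1, flow now 12.
Augment Res→C→F→Out: bottleneck 3, flow now 15.
No augmenting path remains; maximum flow = 15.
In the residual graph, reachable from Res: {Res, A, B, C, D, E}.
Min-cut edges: C→F (3), D→Out (5), E→Out (7); capacity 3 + 5 + 7 = 15.
This cut is saturated, so no flow can exceed 15.

15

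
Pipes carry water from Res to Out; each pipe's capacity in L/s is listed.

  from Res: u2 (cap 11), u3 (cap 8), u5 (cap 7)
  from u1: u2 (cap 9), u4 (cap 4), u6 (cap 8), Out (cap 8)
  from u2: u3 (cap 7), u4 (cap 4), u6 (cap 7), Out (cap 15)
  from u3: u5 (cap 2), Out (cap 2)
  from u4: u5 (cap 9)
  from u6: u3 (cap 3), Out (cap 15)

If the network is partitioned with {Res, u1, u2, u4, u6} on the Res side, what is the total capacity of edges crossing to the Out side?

Edges leaving {Res, u1, u2, u4, u6}: Res→u3 (8), Res→u5 (7), u1→Out (8), u2→u3 (7), u2→Out (15), u4→u5 (9), u6→u3 (3), u6→Out (15).
Cut capacity = 8 + 7 + 8 + 7 + 15 + 9 + 3 + 15 = 72.

72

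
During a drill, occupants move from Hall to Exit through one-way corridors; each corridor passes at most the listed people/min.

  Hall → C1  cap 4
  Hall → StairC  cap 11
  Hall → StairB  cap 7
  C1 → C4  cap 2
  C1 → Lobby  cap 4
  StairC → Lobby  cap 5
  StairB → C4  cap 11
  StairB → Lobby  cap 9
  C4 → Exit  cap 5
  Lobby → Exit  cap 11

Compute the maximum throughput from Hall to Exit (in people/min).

16

Augment Hall→C1→C4→Exit: bottleneck 2, flow now 2.
Augment Hall→C1→Lobby→Exit: bottleneck 2, flow now 4.
Augment Hall→StairC→Lobby→Exit: bottleneck 5, flow now 9.
Augment Hall→StairB→C4→Exit: bottleneck 3, flow now 12.
Augment Hall→StairB→Lobby→Exit: bottleneck 4, flow now 16.
No augmenting path remains; maximum flow = 16.
In the residual graph, reachable from Hall: {Hall, StairC}.
Min-cut edges: Hall→C1 (4), Hall→StairB (7), StairC→Lobby (5); capacity 4 + 7 + 5 = 16.
This cut is saturated, so no flow can exceed 16.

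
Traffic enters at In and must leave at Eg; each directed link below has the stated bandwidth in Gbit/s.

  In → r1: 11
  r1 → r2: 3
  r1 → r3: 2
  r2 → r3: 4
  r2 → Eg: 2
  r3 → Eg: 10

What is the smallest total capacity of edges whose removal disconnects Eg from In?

Augment In→r1→r2→Eg: bottleneck 2, flow now 2.
Augment In→r1→r3→Eg: bottleneck 2, flow now 4.
Augment In→r1→r2→r3→Eg: bottleneck 1, flow now 5.
No augmenting path remains; maximum flow = 5.
By max-flow min-cut, the minimum cut capacity equals the max flow.
In the residual graph, reachable from In: {In, r1}.
Min-cut edges: r1→r2 (3), r1→r3 (2); capacity 3 + 2 = 5.

5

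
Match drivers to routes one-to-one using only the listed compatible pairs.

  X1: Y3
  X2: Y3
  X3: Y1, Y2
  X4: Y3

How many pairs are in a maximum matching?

Unit-capacity flow: source→left, listed edges, right→sink; max matching = max flow.
Augmenting path X1→Y3 (+1); matched 1.
Augmenting path X3→Y1 (+1); matched 2.
No augmenting path remains; maximum matching = 2.
König certificate: {X3, Y3} is a vertex cover of size 2 (every listed pair touches it), so no matching can be larger.

2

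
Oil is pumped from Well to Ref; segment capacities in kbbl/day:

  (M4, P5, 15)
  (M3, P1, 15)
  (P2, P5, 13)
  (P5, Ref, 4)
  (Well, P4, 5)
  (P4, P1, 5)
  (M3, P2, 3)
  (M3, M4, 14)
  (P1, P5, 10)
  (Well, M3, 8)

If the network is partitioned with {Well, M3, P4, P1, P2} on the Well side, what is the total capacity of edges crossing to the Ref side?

Edges leaving {Well, M3, P4, P1, P2}: M3→M4 (14), P1→P5 (10), P2→P5 (13).
Cut capacity = 14 + 10 + 13 = 37.

37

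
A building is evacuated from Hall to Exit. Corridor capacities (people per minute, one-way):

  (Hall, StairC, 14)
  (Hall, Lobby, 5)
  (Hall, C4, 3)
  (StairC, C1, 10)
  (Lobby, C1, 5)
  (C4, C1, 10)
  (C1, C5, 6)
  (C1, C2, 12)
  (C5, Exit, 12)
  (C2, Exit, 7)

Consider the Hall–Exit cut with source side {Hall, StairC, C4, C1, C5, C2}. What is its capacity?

24

Edges leaving {Hall, StairC, C4, C1, C5, C2}: Hall→Lobby (5), C5→Exit (12), C2→Exit (7).
Cut capacity = 5 + 12 + 7 = 24.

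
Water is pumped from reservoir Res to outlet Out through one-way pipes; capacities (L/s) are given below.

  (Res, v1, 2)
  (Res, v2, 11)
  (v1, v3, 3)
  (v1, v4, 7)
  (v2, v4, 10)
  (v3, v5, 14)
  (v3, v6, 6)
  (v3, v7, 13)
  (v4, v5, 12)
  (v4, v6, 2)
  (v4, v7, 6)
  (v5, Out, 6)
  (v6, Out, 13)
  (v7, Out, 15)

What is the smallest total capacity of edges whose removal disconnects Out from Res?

Augment Res→v1→v3→v5→Out: bottleneck 2, flow now 2.
Augment Res→v2→v4→v5→Out: bottleneck 4, flow now 6.
Augment Res→v2→v4→v6→Out: bottleneck 2, flow now 8.
Augment Res→v2→v4→v7→Out: bottleneck 4, flow now 12.
No augmenting path remains; maximum flow = 12.
By max-flow min-cut, the minimum cut capacity equals the max flow.
In the residual graph, reachable from Res: {Res, v2}.
Min-cut edges: Res→v1 (2), v2→v4 (10); capacity 2 + 10 = 12.

12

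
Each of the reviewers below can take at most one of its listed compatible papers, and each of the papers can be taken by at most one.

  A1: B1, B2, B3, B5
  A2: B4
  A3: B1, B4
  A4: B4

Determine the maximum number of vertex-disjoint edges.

3

Unit-capacity flow: source→left, listed edges, right→sink; max matching = max flow.
Augmenting path A1→B1 (+1); matched 1.
Augmenting path A2→B4 (+1); matched 2.
Augmenting path A3→B1→A1→B2 (+1); matched 3.
No augmenting path remains; maximum matching = 3.
König certificate: {A1, A3, B4} is a vertex cover of size 3 (every listed pair touches it), so no matching can be larger.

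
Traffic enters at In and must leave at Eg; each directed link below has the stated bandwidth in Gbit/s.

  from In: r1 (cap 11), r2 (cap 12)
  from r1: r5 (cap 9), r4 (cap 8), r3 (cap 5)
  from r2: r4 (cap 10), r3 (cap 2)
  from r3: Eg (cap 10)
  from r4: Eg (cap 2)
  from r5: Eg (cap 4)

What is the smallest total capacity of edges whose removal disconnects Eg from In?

Augment In→r1→r3→Eg: bottleneck 5, flow now 5.
Augment In→r1→r4→Eg: bottleneck 2, flow now 7.
Augment In→r1→r5→Eg: bottleneck 4, flow now 11.
Augment In→r2→r3→Eg: bottleneck 2, flow now 13.
No augmenting path remains; maximum flow = 13.
By max-flow min-cut, the minimum cut capacity equals the max flow.
In the residual graph, reachable from In: {In, r1, r2, r4, r5}.
Min-cut edges: r1→r3 (5), r2→r3 (2), r4→Eg (2), r5→Eg (4); capacity 5 + 2 + 2 + 4 = 13.

13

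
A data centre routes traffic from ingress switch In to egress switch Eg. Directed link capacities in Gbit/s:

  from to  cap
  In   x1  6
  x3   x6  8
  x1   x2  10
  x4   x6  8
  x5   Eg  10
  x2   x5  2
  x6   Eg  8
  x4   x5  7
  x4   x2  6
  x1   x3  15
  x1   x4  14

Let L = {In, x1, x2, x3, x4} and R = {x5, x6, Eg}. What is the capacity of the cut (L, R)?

25

Edges leaving {In, x1, x2, x3, x4}: x2→x5 (2), x3→x6 (8), x4→x5 (7), x4→x6 (8).
Cut capacity = 2 + 8 + 7 + 8 = 25.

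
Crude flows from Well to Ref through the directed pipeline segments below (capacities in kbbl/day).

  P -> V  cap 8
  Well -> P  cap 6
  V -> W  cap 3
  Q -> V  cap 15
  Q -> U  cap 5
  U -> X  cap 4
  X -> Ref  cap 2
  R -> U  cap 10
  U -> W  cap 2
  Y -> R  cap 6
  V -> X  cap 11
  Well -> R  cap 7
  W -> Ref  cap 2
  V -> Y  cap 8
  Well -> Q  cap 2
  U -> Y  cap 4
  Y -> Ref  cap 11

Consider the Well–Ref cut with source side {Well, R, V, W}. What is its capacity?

39

Edges leaving {Well, R, V, W}: Well→P (6), Well→Q (2), R→U (10), V→X (11), V→Y (8), W→Ref (2).
Cut capacity = 6 + 2 + 10 + 11 + 8 + 2 = 39.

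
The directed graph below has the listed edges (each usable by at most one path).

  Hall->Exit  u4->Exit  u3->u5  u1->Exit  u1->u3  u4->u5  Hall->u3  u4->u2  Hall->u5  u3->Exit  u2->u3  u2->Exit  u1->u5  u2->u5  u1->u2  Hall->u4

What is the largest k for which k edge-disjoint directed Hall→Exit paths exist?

3

Assign every edge capacity 1; by Menger, the answer equals the max flow.
Path Hall→Exit (+1); total 1.
Path Hall→u3→Exit (+1); total 2.
Path Hall→u4→Exit (+1); total 3.
No residual Hall→Exit path; max flow = 3.
Certifying cut of size 3: {Hall→Exit, Hall→u3, Hall→u4}.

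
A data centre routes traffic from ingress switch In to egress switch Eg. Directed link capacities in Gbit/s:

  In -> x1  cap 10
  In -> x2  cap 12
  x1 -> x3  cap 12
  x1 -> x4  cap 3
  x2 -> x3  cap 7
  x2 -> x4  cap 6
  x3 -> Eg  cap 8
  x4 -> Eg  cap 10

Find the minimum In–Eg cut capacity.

Augment In→x1→x3→Eg: bottleneck 8, flow now 8.
Augment In→x1→x4→Eg: bottleneck 2, flow now 10.
Augment In→x2→x4→Eg: bottleneck 6, flow now 16.
Augment In→x2→x3→x1→x4→Eg: bottleneck 1, flow now 17. (uses reverse residual edge)
No augmenting path remains; maximum flow = 17.
By max-flow min-cut, the minimum cut capacity equals the max flow.
In the residual graph, reachable from In: {In, x1, x2, x3}.
Min-cut edges: x1→x4 (3), x2→x4 (6), x3→Eg (8); capacity 3 + 6 + 8 = 17.

17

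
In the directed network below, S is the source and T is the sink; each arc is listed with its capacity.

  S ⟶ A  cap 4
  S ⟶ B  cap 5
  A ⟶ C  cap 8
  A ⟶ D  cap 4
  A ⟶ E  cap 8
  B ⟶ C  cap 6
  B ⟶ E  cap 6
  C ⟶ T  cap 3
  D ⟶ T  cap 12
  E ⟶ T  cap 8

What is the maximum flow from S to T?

9

Augment S→A→C→T: bottleneck 3, flow now 3.
Augment S→A→D→T: bottleneck 1, flow now 4.
Augment S→B→E→T: bottleneck 5, flow now 9.
No augmenting path remains; maximum flow = 9.
In the residual graph, reachable from S: {S}.
Min-cut edges: S→A (4), S→B (5); capacity 4 + 5 = 9.
This cut is saturated, so no flow can exceed 9.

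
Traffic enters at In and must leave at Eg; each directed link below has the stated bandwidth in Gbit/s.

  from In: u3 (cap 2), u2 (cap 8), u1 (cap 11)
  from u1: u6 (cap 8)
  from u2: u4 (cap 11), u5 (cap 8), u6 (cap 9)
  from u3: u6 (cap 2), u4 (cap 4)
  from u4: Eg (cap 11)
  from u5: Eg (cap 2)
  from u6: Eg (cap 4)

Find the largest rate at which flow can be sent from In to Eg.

Augment In→u1→u6→Eg: bottleneck 4, flow now 4.
Augment In→u2→u4→Eg: bottleneck 8, flow now 12.
Augment In→u3→u4→Eg: bottleneck 2, flow now 14.
No augmenting path remains; maximum flow = 14.
In the residual graph, reachable from In: {In, u1, u6}.
Min-cut edges: In→u2 (8), In→u3 (2), u6→Eg (4); capacity 8 + 2 + 4 = 14.
This cut is saturated, so no flow can exceed 14.

14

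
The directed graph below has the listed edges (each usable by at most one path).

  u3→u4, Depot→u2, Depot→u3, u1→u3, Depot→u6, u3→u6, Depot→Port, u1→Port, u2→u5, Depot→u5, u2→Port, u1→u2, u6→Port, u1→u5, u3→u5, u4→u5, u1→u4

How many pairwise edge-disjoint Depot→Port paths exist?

3

Assign every edge capacity 1; by Menger, the answer equals the max flow.
Path Depot→Port (+1); total 1.
Path Depot→u2→Port (+1); total 2.
Path Depot→u6→Port (+1); total 3.
No residual Depot→Port path; max flow = 3.
Certifying cut of size 3: {Depot→Port, Depot→u2, u6→Port}.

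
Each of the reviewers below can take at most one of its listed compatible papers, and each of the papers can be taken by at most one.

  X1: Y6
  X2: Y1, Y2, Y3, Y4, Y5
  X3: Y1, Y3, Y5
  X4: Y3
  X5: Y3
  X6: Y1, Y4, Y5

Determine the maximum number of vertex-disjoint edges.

5

Unit-capacity flow: source→left, listed edges, right→sink; max matching = max flow.
Augmenting path X1→Y6 (+1); matched 1.
Augmenting path X2→Y1 (+1); matched 2.
Augmenting path X3→Y3 (+1); matched 3.
Augmenting path X6→Y4 (+1); matched 4.
Augmenting path X4→Y3→X3→Y5 (+1); matched 5.
No augmenting path remains; maximum matching = 5.
König certificate: {X1, X2, X3, X6, Y3} is a vertex cover of size 5 (every listed pair touches it), so no matching can be larger.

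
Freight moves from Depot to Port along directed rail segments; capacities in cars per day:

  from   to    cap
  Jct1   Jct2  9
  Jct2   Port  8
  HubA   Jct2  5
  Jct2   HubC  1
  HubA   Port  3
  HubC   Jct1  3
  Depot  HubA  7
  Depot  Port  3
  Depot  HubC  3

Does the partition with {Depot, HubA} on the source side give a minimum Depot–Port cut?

No — its capacity is 14, but the minimum cut has capacity 13.

Given cut capacity: 3 + 3 + 5 + 3 = 14.
Augment Depot→Port: bottleneck 3, flow now 3.
Augment Depot→HubA→Port: bottleneck 3, flow now 6.
Augment Depot→HubA→Jct2→Port: bottleneck 4, flow now 10.
Augment Depot→HubC→Jct1→Jct2→Port: bottleneck 3, flow now 13.
No augmenting path remains; maximum flow = 13.
In the residual graph, reachable from Depot: {Depot}.
Min-cut edges: Depot→HubC (3), Depot→HubA (7), Depot→Port (3); capacity 3 + 7 + 3 = 13.
Cut capacity 14 exceeds the max flow 13, so it is not minimum.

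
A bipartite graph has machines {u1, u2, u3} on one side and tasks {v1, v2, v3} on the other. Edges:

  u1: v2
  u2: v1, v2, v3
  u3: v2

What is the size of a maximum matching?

2

Unit-capacity flow: source→left, listed edges, right→sink; max matching = max flow.
Augmenting path u1→v2 (+1); matched 1.
Augmenting path u2→v1 (+1); matched 2.
No augmenting path remains; maximum matching = 2.
König certificate: {u2, v2} is a vertex cover of size 2 (every listed pair touches it), so no matching can be larger.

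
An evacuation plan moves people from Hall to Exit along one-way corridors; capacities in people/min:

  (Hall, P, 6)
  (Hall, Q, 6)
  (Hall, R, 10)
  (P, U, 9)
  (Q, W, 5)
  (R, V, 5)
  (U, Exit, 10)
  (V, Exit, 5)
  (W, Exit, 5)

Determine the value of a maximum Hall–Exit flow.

16

Augment Hall→P→U→Exit: bottleneck 6, flow now 6.
Augment Hall→Q→W→Exit: bottleneck 5, flow now 11.
Augment Hall→R→V→Exit: bottleneck 5, flow now 16.
No augmenting path remains; maximum flow = 16.
In the residual graph, reachable from Hall: {Hall, Q, R}.
Min-cut edges: Hall→P (6), Q→W (5), R→V (5); capacity 6 + 5 + 5 = 16.
This cut is saturated, so no flow can exceed 16.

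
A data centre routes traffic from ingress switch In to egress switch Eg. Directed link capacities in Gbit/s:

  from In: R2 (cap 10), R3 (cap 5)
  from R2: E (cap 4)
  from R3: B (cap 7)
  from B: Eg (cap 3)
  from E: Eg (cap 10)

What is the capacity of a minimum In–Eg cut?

Augment In→R2→E→Eg: bottleneck 4, flow now 4.
Augment In→R3→B→Eg: bottleneck 3, flow now 7.
No augmenting path remains; maximum flow = 7.
By max-flow min-cut, the minimum cut capacity equals the max flow.
In the residual graph, reachable from In: {In, R2, R3, B}.
Min-cut edges: R2→E (4), B→Eg (3); capacity 4 + 3 = 7.

7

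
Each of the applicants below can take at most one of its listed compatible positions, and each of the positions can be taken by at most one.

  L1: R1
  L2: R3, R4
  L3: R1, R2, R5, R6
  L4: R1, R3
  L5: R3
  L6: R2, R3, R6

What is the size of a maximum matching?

Unit-capacity flow: source→left, listed edges, right→sink; max matching = max flow.
Augmenting path L1→R1 (+1); matched 1.
Augmenting path L2→R3 (+1); matched 2.
Augmenting path L3→R2 (+1); matched 3.
Augmenting path L6→R6 (+1); matched 4.
Augmenting path L4→R3→L2→R4 (+1); matched 5.
No augmenting path remains; maximum matching = 5.
König certificate: {L2, L3, L6, R1, R3} is a vertex cover of size 5 (every listed pair touches it), so no matching can be larger.

5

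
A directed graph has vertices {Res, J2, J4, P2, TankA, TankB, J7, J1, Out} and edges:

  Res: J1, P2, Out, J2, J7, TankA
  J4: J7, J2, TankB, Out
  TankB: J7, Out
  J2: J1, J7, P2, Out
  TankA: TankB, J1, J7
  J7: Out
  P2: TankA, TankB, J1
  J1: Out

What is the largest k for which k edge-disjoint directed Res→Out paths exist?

Assign every edge capacity 1; by Menger, the answer equals the max flow.
Path Res→Out (+1); total 1.
Path Res→J2→Out (+1); total 2.
Path Res→J7→Out (+1); total 3.
Path Res→J1→Out (+1); total 4.
Path Res→P2→TankB→Out (+1); total 5.
No residual Res→Out path; max flow = 5.
Certifying cut of size 5: {J1→Out, J7→Out, Res→J2, Res→Out, TankB→Out}.

5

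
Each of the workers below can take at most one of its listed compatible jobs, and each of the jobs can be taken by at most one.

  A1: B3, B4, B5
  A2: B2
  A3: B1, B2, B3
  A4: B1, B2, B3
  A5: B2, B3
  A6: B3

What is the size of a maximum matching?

Unit-capacity flow: source→left, listed edges, right→sink; max matching = max flow.
Augmenting path A1→B3 (+1); matched 1.
Augmenting path A2→B2 (+1); matched 2.
Augmenting path A3→B1 (+1); matched 3.
Augmenting path A4→B3→A1→B4 (+1); matched 4.
No augmenting path remains; maximum matching = 4.
König certificate: {A1, B1, B2, B3} is a vertex cover of size 4 (every listed pair touches it), so no matching can be larger.

4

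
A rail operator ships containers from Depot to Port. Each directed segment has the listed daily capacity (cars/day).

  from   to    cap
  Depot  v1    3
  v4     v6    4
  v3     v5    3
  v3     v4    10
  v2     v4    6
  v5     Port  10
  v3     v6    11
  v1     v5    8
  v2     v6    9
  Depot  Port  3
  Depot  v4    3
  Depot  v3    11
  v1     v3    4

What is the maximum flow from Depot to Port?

9

Augment Depot→Port: bottleneck 3, flow now 3.
Augment Depot→v1→v5→Port: bottleneck 3, flow now 6.
Augment Depot→v3→v5→Port: bottleneck 3, flow now 9.
No augmenting path remains; maximum flow = 9.
In the residual graph, reachable from Depot: {Depot, v3, v4, v6}.
Min-cut edges: Depot→v1 (3), Depot→Port (3), v3→v5 (3); capacity 3 + 3 + 3 = 9.
This cut is saturated, so no flow can exceed 9.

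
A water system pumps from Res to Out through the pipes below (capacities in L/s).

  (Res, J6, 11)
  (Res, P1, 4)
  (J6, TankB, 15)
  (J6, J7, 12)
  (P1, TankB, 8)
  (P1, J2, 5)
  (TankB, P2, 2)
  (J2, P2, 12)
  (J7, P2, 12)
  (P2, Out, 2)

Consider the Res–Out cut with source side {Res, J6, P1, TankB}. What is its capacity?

19

Edges leaving {Res, J6, P1, TankB}: J6→J7 (12), P1→J2 (5), TankB→P2 (2).
Cut capacity = 12 + 5 + 2 = 19.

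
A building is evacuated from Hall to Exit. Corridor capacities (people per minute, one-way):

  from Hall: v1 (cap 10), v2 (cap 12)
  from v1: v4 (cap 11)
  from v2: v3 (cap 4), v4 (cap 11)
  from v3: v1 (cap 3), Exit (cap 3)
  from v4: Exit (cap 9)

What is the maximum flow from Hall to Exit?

12

Augment Hall→v1→v4→Exit: bottleneck 9, flow now 9.
Augment Hall→v2→v3→Exit: bottleneck 3, flow now 12.
No augmenting path remains; maximum flow = 12.
In the residual graph, reachable from Hall: {Hall, v1, v2, v3, v4}.
Min-cut edges: v3→Exit (3), v4→Exit (9); capacity 3 + 9 = 12.
This cut is saturated, so no flow can exceed 12.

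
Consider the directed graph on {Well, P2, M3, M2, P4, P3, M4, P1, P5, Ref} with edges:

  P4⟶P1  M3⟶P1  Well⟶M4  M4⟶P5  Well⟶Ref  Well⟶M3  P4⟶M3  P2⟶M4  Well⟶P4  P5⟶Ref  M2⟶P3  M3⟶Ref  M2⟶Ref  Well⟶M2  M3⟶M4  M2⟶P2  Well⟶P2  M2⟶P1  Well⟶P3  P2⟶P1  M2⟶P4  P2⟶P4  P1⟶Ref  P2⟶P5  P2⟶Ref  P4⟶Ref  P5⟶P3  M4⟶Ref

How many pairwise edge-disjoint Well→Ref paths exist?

Assign every edge capacity 1; by Menger, the answer equals the max flow.
Path Well→Ref (+1); total 1.
Path Well→P2→Ref (+1); total 2.
Path Well→M3→Ref (+1); total 3.
Path Well→M2→Ref (+1); total 4.
Path Well→P4→Ref (+1); total 5.
Path Well→M4→Ref (+1); total 6.
No residual Well→Ref path; max flow = 6.
Certifying cut of size 6: {Well→M2, Well→M3, Well→M4, Well→P2, Well→P4, Well→Ref}.

6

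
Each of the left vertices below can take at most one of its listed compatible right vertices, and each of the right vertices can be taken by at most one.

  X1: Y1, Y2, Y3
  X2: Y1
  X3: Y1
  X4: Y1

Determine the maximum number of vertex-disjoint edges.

Unit-capacity flow: source→left, listed edges, right→sink; max matching = max flow.
Augmenting path X1→Y1 (+1); matched 1.
Augmenting path X2→Y1→X1→Y2 (+1); matched 2.
No augmenting path remains; maximum matching = 2.
König certificate: {X1, Y1} is a vertex cover of size 2 (every listed pair touches it), so no matching can be larger.

2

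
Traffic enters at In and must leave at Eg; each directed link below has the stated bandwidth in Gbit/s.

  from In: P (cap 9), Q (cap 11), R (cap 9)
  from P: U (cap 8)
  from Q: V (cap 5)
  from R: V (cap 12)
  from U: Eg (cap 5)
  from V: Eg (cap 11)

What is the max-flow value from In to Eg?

Augment In→P→U→Eg: bottleneck 5, flow now 5.
Augment In→Q→V→Eg: bottleneck 5, flow now 10.
Augment In→R→V→Eg: bottleneck 6, flow now 16.
No augmenting path remains; maximum flow = 16.
In the residual graph, reachable from In: {In, P, Q, R, U, V}.
Min-cut edges: U→Eg (5), V→Eg (11); capacity 5 + 11 = 16.
This cut is saturated, so no flow can exceed 16.

16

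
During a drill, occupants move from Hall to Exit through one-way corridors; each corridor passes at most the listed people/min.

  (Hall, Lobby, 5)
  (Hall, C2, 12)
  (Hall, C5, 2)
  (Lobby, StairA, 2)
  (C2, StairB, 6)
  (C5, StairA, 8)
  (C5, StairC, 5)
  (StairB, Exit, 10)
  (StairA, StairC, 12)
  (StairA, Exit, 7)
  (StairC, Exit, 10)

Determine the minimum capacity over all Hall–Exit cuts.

10

Augment Hall→Lobby→StairA→Exit: bottleneck 2, flow now 2.
Augment Hall→C2→StairB→Exit: bottleneck 6, flow now 8.
Augment Hall→C5→StairA→Exit: bottleneck 2, flow now 10.
No augmenting path remains; maximum flow = 10.
By max-flow min-cut, the minimum cut capacity equals the max flow.
In the residual graph, reachable from Hall: {Hall, Lobby, C2}.
Min-cut edges: Hall→C5 (2), Lobby→StairA (2), C2→StairB (6); capacity 2 + 2 + 6 = 10.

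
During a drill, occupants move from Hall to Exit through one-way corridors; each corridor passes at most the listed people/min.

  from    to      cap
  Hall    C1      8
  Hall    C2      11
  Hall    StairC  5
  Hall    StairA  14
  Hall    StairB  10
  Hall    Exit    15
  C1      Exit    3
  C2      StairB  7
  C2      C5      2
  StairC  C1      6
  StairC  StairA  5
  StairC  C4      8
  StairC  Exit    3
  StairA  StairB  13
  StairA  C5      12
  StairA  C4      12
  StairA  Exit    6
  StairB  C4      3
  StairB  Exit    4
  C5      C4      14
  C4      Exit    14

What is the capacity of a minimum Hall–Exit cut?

Augment Hall→Exit: bottleneck 15, flow now 15.
Augment Hall→C1→Exit: bottleneck 3, flow now 18.
Augment Hall→StairC→Exit: bottleneck 3, flow now 21.
Augment Hall→StairA→Exit: bottleneck 6, flow now 27.
Augment Hall→StairB→Exit: bottleneck 4, flow now 31.
Augment Hall→StairC→C4→Exit: bottleneck 2, flow now 33.
Augment Hall→StairA→C4→Exit: bottleneck 8, flow now 41.
Augment Hall→StairB→C4→Exit: bottleneck 3, flow now 44.
Augment Hall→C2→C5→C4→Exit: bottleneck 1, flow now 45.
No augmenting path remains; maximum flow = 45.
By max-flow min-cut, the minimum cut capacity equals the max flow.
In the residual graph, reachable from Hall: {Hall, C1, C2, StairC, StairA, StairB, C5, C4}.
Min-cut edges: Hall→Exit (15), C1→Exit (3), StairC→Exit (3), StairA→Exit (6), StairB→Exit (4), C4→Exit (14); capacity 15 + 3 + 3 + 6 + 4 + 14 = 45.

45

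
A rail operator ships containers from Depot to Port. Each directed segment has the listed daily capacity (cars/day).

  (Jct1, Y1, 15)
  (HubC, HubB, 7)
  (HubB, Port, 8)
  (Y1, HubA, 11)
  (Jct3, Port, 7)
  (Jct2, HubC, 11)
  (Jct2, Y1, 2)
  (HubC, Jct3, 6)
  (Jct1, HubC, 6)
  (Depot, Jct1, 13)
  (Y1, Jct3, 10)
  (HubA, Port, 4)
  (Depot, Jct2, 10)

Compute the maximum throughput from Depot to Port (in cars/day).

Augment Depot→Jct2→HubC→Jct3→Port: bottleneck 6, flow now 6.
Augment Depot→Jct2→HubC→HubB→Port: bottleneck 4, flow now 10.
Augment Depot→Jct1→HubC→HubB→Port: bottleneck 3, flow now 13.
Augment Depot→Jct1→Y1→Jct3→Port: bottleneck 1, flow now 14.
Augment Depot→Jct1→Y1→HubA→Port: bottleneck 4, flow now 18.
No augmenting path remains; maximum flow = 18.
In the residual graph, reachable from Depot: {Depot, Jct2, Jct1, HubC, Y1, Jct3, HubA}.
Min-cut edges: HubC→HubB (7), Jct3→Port (7), HubA→Port (4); capacity 7 + 7 + 4 = 18.
This cut is saturated, so no flow can exceed 18.

18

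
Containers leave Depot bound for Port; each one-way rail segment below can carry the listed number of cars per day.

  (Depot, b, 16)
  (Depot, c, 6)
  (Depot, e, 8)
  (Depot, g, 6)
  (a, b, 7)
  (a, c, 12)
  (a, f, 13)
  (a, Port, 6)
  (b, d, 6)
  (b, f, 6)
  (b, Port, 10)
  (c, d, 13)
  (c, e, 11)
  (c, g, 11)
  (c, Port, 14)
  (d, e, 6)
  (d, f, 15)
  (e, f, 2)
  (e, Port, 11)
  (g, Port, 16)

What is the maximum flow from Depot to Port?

Augment Depot→b→Port: bottleneck 10, flow now 10.
Augment Depot→c→Port: bottleneck 6, flow now 16.
Augment Depot→e→Port: bottleneck 8, flow now 24.
Augment Depot→g→Port: bottleneck 6, flow now 30.
Augment Depot→b→d→e→Port: bottleneck 3, flow now 33.
No augmenting path remains; maximum flow = 33.
In the residual graph, reachable from Depot: {Depot, b, d, e, f}.
Min-cut edges: Depot→c (6), Depot→g (6), b→Port (10), e→Port (11); capacity 6 + 6 + 10 + 11 = 33.
This cut is saturated, so no flow can exceed 33.

33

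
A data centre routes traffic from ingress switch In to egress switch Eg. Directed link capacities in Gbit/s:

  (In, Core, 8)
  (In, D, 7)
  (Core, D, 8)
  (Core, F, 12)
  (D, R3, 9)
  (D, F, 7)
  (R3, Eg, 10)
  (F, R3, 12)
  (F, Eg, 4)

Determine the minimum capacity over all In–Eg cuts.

Augment In→Core→F→Eg: bottleneck 4, flow now 4.
Augment In→D→R3→Eg: bottleneck 7, flow now 11.
Augment In→Core→D→R3→Eg: bottleneck 2, flow now 13.
Augment In→Core→F→R3→Eg: bottleneck 1, flow now 14.
No augmenting path remains; maximum flow = 14.
By max-flow min-cut, the minimum cut capacity equals the max flow.
In the residual graph, reachable from In: {In, Core, D, R3, F}.
Min-cut edges: R3→Eg (10), F→Eg (4); capacity 10 + 4 = 14.

14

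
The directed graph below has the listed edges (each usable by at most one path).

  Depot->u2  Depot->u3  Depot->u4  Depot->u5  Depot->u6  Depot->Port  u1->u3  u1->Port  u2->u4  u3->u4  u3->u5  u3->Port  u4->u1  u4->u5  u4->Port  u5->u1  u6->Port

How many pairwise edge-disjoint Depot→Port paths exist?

Assign every edge capacity 1; by Menger, the answer equals the max flow.
Path Depot→Port (+1); total 1.
Path Depot→u3→Port (+1); total 2.
Path Depot→u4→Port (+1); total 3.
Path Depot→u6→Port (+1); total 4.
Path Depot→u5→u1→Port (+1); total 5.
No residual Depot→Port path; max flow = 5.
Certifying cut of size 5: {Depot→Port, Depot→u6, u1→Port, u3→Port, u4→Port}.

5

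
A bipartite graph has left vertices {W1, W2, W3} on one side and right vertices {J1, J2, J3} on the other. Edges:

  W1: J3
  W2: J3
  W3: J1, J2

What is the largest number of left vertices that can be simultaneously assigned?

2

Unit-capacity flow: source→left, listed edges, right→sink; max matching = max flow.
Augmenting path W1→J3 (+1); matched 1.
Augmenting path W3→J1 (+1); matched 2.
No augmenting path remains; maximum matching = 2.
König certificate: {W3, J3} is a vertex cover of size 2 (every listed pair touches it), so no matching can be larger.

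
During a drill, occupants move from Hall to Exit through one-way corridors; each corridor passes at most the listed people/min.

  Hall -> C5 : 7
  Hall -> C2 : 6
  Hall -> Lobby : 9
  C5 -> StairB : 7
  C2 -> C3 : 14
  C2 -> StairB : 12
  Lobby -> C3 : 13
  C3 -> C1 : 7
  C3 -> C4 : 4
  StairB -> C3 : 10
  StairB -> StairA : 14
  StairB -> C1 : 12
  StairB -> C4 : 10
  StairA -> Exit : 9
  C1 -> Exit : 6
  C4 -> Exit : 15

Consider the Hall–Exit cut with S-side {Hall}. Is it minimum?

Given cut capacity: 7 + 6 + 9 = 22.
Augment Hall→C5→StairB→StairA→Exit: bottleneck 7, flow now 7.
Augment Hall→C2→C3→C1→Exit: bottleneck 6, flow now 13.
Augment Hall→Lobby→C3→C4→Exit: bottleneck 4, flow now 17.
Augment Hall→Lobby→C3→C2→StairB→StairA→Exit: bottleneck 2, flow now 19. (uses reverse residual edge)
Augment Hall→Lobby→C3→C2→StairB→C4→Exit: bottleneck 3, flow now 22. (uses reverse residual edge)
No augmenting path remains; maximum flow = 22.
Cut capacity 22 equals the max flow, so it is a minimum cut.

Yes — it is a minimum cut (capacity 22).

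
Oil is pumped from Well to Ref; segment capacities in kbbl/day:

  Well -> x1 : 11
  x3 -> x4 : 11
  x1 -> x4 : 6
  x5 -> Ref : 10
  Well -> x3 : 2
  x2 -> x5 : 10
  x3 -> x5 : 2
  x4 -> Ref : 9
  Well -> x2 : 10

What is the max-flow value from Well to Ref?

18

Augment Well→x1→x4→Ref: bottleneck 6, flow now 6.
Augment Well→x2→x5→Ref: bottleneck 10, flow now 16.
Augment Well→x3→x4→Ref: bottleneck 2, flow now 18.
No augmenting path remains; maximum flow = 18.
In the residual graph, reachable from Well: {Well, x1}.
Min-cut edges: Well→x2 (10), Well→x3 (2), x1→x4 (6); capacity 10 + 2 + 6 = 18.
This cut is saturated, so no flow can exceed 18.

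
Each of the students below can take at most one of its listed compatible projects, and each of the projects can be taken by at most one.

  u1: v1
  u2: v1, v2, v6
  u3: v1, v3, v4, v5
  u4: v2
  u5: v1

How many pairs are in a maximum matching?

4

Unit-capacity flow: source→left, listed edges, right→sink; max matching = max flow.
Augmenting path u1→v1 (+1); matched 1.
Augmenting path u2→v2 (+1); matched 2.
Augmenting path u3→v3 (+1); matched 3.
Augmenting path u4→v2→u2→v6 (+1); matched 4.
No augmenting path remains; maximum matching = 4.
König certificate: {u2, u3, u4, v1} is a vertex cover of size 4 (every listed pair touches it), so no matching can be larger.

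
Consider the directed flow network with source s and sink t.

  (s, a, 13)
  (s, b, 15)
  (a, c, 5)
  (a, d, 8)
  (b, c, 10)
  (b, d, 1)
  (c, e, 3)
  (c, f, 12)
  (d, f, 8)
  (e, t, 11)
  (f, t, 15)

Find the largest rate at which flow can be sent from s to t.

18

Augment s→a→c→e→t: bottleneck 3, flow now 3.
Augment s→a→c→f→t: bottleneck 2, flow now 5.
Augment s→a→d→f→t: bottleneck 8, flow now 13.
Augment s→b→c→f→t: bottleneck 5, flow now 18.
No augmenting path remains; maximum flow = 18.
In the residual graph, reachable from s: {s, a, b, c, d, f}.
Min-cut edges: c→e (3), f→t (15); capacity 3 + 15 = 18.
This cut is saturated, so no flow can exceed 18.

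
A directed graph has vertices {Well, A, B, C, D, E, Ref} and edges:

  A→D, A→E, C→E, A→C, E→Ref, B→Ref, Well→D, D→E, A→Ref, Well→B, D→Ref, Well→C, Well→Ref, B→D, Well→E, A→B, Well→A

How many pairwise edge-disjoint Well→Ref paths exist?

5

Assign every edge capacity 1; by Menger, the answer equals the max flow.
Path Well→Ref (+1); total 1.
Path Well→A→Ref (+1); total 2.
Path Well→B→Ref (+1); total 3.
Path Well→D→Ref (+1); total 4.
Path Well→E→Ref (+1); total 5.
No residual Well→Ref path; max flow = 5.
Certifying cut of size 5: {E→Ref, Well→A, Well→B, Well→D, Well→Ref}.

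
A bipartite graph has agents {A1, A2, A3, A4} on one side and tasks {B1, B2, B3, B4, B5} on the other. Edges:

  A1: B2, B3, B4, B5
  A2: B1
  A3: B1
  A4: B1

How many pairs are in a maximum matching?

Unit-capacity flow: source→left, listed edges, right→sink; max matching = max flow.
Augmenting path A1→B2 (+1); matched 1.
Augmenting path A2→B1 (+1); matched 2.
No augmenting path remains; maximum matching = 2.
König certificate: {A1, B1} is a vertex cover of size 2 (every listed pair touches it), so no matching can be larger.

2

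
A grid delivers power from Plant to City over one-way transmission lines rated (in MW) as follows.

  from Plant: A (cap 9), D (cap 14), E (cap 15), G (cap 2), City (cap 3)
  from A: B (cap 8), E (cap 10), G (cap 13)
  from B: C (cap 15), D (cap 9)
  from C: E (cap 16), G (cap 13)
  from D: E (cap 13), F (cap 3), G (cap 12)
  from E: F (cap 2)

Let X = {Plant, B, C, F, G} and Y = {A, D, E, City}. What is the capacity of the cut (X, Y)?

66

Edges leaving {Plant, B, C, F, G}: Plant→A (9), Plant→D (14), Plant→E (15), Plant→City (3), B→D (9), C→E (16).
Cut capacity = 9 + 14 + 15 + 3 + 9 + 16 = 66.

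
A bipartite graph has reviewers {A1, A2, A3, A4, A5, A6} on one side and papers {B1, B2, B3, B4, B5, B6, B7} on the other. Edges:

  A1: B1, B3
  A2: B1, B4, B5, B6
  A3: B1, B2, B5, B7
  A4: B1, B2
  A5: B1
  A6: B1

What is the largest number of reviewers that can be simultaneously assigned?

Unit-capacity flow: source→left, listed edges, right→sink; max matching = max flow.
Augmenting path A1→B1 (+1); matched 1.
Augmenting path A2→B4 (+1); matched 2.
Augmenting path A3→B2 (+1); matched 3.
Augmenting path A4→B1→A1→B3 (+1); matched 4.
Augmenting path A5→B1→A4→B2→A3→B5 (+1); matched 5.
No augmenting path remains; maximum matching = 5.
König certificate: {A1, A2, A3, A4, B1} is a vertex cover of size 5 (every listed pair touches it), so no matching can be larger.

5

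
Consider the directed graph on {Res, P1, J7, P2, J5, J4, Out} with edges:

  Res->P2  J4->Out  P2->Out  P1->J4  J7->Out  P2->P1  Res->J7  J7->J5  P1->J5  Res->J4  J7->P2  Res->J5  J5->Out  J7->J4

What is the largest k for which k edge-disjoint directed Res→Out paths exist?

4

Assign every edge capacity 1; by Menger, the answer equals the max flow.
Path Res→J7→Out (+1); total 1.
Path Res→P2→Out (+1); total 2.
Path Res→J5→Out (+1); total 3.
Path Res→J4→Out (+1); total 4.
No residual Res→Out path; max flow = 4.
Certifying cut of size 4: {Res→J4, Res→J5, Res→J7, Res→P2}.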